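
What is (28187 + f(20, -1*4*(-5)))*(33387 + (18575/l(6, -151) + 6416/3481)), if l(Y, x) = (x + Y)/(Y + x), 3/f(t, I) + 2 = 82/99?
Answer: 295694117573255/201898 ≈ 1.4646e+9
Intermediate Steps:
f(t, I) = -297/116 (f(t, I) = 3/(-2 + 82/99) = 3/(-116/99) = 3*(-99/116) = -297/116)
l(Y, x) = 1 (l(Y, x) = (Y + x)/(Y + x) = 1)
(28187 + f(20, -1*4*(-5)))*(33387 + (18575/l(6, -151) + 6416/3481)) = (28187 - 297/116)*(33387 + (18575/1 + 6416/3481)) = 3269395*(33387 + (18575*1 + 6416*(1/3481)))/116 = 3269395*(33387 + (18575 + 6416/3481))/116 = 3269395*(33387 + 64665991/3481)/116 = (3269395/116)*(180886138/3481) = 295694117573255/201898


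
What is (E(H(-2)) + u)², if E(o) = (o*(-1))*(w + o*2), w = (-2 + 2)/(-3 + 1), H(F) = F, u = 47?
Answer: 1521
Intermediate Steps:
w = 0 (w = 0/(-2) = 0*(-½) = 0)
E(o) = -2*o² (E(o) = (o*(-1))*(0 + o*2) = (-o)*(0 + 2*o) = (-o)*(2*o) = -2*o²)
(E(H(-2)) + u)² = (-2*(-2)² + 47)² = (-2*4 + 47)² = (-8 + 47)² = 39² = 1521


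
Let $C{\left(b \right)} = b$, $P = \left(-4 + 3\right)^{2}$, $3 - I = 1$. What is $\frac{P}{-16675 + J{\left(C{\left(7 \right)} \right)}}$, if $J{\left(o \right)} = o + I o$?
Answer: $- \frac{1}{16654} \approx -6.0046 \cdot 10^{-5}$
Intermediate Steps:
$I = 2$ ($I = 3 - 1 = 2$)
$P = 1$ ($P = \left(-1\right)^{2} = 1$)
$J{\left(o \right)} = 3 o$ ($J{\left(o \right)} = o + 2 o = 3 o$)
$\frac{P}{-16675 + J{\left(C{\left(7 \right)} \right)}} = 1 \frac{1}{-16675 + 3 \cdot 7} = 1 \frac{1}{-16675 + 21} = 1 \frac{1}{-16654} = 1 \left(- \frac{1}{16654}\right) = - \frac{1}{16654}$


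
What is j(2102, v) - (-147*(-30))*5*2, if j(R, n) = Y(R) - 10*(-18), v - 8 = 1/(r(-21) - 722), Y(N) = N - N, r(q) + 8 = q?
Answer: -43920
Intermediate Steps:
r(q) = -8 + q
Y(N) = 0
v = 6007/751 (v = 8 + 1/((-8 - 21) - 722) = 8 + 1/(-29 - 722) = 8 + 1/(-751) = 8 - 1/751 = 6007/751 ≈ 7.9987)
j(R, n) = 180 (j(R, n) = 0 - 10*(-18) = 0 + 180 = 180)
j(2102, v) - (-147*(-30))*5*2 = 180 - (-147*(-30))*5*2 = 180 - 4410*10 = 180 - 1*44100 = 180 - 44100 = -43920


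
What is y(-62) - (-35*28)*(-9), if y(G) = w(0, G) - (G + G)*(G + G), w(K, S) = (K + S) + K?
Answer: -24258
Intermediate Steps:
w(K, S) = S + 2*K
y(G) = G - 4*G² (y(G) = (G + 2*0) - (G + G)*(G + G) = (G + 0) - 2*G*2*G = G - 4*G²)
y(-62) - (-35*28)*(-9) = -62*(1 - 4*(-62)) - (-35*28)*(-9) = -62*(1 + 248) - (-980)*(-9) = -62*249 - 1*8820 = -15438 - 8820 = -24258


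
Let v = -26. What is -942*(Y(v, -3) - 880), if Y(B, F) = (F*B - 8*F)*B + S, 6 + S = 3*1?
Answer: 3329970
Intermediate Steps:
S = -3 (S = -6 + 3*1 = -6 + 3 = -3)
Y(B, F) = -3 + B*(-8*F + B*F) (Y(B, F) = (F*B - 8*F)*B - 3 = (B*F - 8*F)*B - 3 = (-8*F + B*F)*B - 3 = B*(-8*F + B*F) - 3 = -3 + B*(-8*F + B*F))
-942*(Y(v, -3) - 880) = -942*((-3 - 3*(-26)**2 - 8*(-26)*(-3)) - 880) = -942*((-3 - 3*676 - 624) - 880) = -942*((-3 - 2028 - 624) - 880) = -942*(-2655 - 880) = -942*(-3535) = 3329970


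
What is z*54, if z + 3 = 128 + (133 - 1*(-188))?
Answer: 24084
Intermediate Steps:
z = 446 (z = -3 + (128 + (133 - 1*(-188))) = -3 + (128 + (133 + 188)) = -3 + (128 + 321) = -3 + 449 = 446)
z*54 = 446*54 = 24084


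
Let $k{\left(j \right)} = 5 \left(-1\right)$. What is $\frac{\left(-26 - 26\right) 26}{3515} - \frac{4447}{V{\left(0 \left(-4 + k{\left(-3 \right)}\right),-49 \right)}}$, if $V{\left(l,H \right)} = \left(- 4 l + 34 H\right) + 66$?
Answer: $\frac{2693601}{1124800} \approx 2.3947$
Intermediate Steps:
$k{\left(j \right)} = -5$
$V{\left(l,H \right)} = 66 - 4 l + 34 H$
$\frac{\left(-26 - 26\right) 26}{3515} - \frac{4447}{V{\left(0 \left(-4 + k{\left(-3 \right)}\right),-49 \right)}} = \frac{\left(-26 - 26\right) 26}{3515} - \frac{4447}{66 - 4 \cdot 0 \left(-4 - 5\right) + 34 \left(-49\right)} = \left(-52\right) 26 \cdot \frac{1}{3515} - \frac{4447}{66 - 4 \cdot 0 \left(-9\right) - 1666} = \left(-1352\right) \frac{1}{3515} - \frac{4447}{66 - 0 - 1666} = - \frac{1352}{3515} - \frac{4447}{66 + 0 - 1666} = - \frac{1352}{3515} - \frac{4447}{-1600} = - \frac{1352}{3515} - - \frac{4447}{1600} = - \frac{1352}{3515} + \frac{4447}{1600} = \frac{2693601}{1124800}$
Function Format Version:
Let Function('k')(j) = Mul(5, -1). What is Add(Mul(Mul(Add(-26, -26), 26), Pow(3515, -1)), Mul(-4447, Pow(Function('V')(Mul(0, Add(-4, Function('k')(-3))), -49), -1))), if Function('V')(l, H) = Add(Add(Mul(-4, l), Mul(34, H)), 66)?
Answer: Rational(2693601, 1124800) ≈ 2.3947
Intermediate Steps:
Function('k')(j) = -5
Function('V')(l, H) = Add(66, Mul(-4, l), Mul(34, H))
Add(Mul(Mul(Add(-26, -26), 26), Pow(3515, -1)), Mul(-4447, Pow(Function('V')(Mul(0, Add(-4, Function('k')(-3))), -49), -1))) = Add(Mul(Mul(Add(-26, -26), 26), Pow(3515, -1)), Mul(-4447, Pow(Add(66, Mul(-4, Mul(0, Add(-4, -5))), Mul(34, -49)), -1))) = Add(Mul(Mul(-52, 26), Rational(1, 3515)), Mul(-4447, Pow(Add(66, Mul(-4, Mul(0, -9)), -1666), -1))) = Add(Mul(-1352, Rational(1, 3515)), Mul(-4447, Pow(Add(66, Mul(-4, 0), -1666), -1))) = Add(Rational(-1352, 3515), Mul(-4447, Pow(Add(66, 0, -1666), -1))) = Add(Rational(-1352, 3515), Mul(-4447, Pow(-1600, -1))) = Add(Rational(-1352, 3515), Mul(-4447, Rational(-1, 1600))) = Add(Rational(-1352, 3515), Rational(4447, 1600)) = Rational(2693601, 1124800)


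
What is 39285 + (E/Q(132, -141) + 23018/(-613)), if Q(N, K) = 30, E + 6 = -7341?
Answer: 239085633/6130 ≈ 39003.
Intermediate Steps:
E = -7347 (E = -6 - 7341 = -7347)
39285 + (E/Q(132, -141) + 23018/(-613)) = 39285 + (-7347/30 + 23018/(-613)) = 39285 + (-7347*1/30 + 23018*(-1/613)) = 39285 + (-2449/10 - 23018/613) = 39285 - 1731417/6130 = 239085633/6130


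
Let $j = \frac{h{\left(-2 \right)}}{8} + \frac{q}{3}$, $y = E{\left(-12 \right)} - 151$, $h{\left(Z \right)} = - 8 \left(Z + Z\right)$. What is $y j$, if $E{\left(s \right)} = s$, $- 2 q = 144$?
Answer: $3260$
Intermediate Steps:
$q = -72$ ($q = \left(- \frac{1}{2}\right) 144 = -72$)
$h{\left(Z \right)} = - 16 Z$ ($h{\left(Z \right)} = - 8 \cdot 2 Z = - 16 Z$)
$y = -163$ ($y = -12 - 151 = -163$)
$j = -20$ ($j = \frac{\left(-16\right) \left(-2\right)}{8} - \frac{72}{3} = 32 \cdot \frac{1}{8} - 24 = 4 - 24 = -20$)
$y j = \left(-163\right) \left(-20\right) = 3260$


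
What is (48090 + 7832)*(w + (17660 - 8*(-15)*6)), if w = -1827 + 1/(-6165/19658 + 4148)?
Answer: 75475267091858330/81535219 ≈ 9.2568e+8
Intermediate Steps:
w = -148964825455/81535219 (w = -1827 + 1/(-6165*1/19658 + 4148) = -1827 + 1/(-6165/19658 + 4148) = -1827 + 1/(81535219/19658) = -1827 + 19658/81535219 = -148964825455/81535219 ≈ -1827.0)
(48090 + 7832)*(w + (17660 - 8*(-15)*6)) = (48090 + 7832)*(-148964825455/81535219 + (17660 - 8*(-15)*6)) = 55922*(-148964825455/81535219 + (17660 - (-120)*6)) = 55922*(-148964825455/81535219 + (17660 - 1*(-720))) = 55922*(-148964825455/81535219 + (17660 + 720)) = 55922*(-148964825455/81535219 + 18380) = 55922*(1349652499765/81535219) = 75475267091858330/81535219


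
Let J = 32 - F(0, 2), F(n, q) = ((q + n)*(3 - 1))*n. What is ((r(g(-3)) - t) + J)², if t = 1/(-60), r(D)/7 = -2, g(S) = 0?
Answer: 1168561/3600 ≈ 324.60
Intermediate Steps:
r(D) = -14 (r(D) = 7*(-2) = -14)
t = -1/60 ≈ -0.016667
F(n, q) = n*(2*n + 2*q) (F(n, q) = ((n + q)*2)*n = (2*n + 2*q)*n = n*(2*n + 2*q))
J = 32 (J = 32 - 2*0*(0 + 2) = 32 - 2*0*2 = 32 - 1*0 = 32 + 0 = 32)
((r(g(-3)) - t) + J)² = ((-14 - 1*(-1/60)) + 32)² = ((-14 + 1/60) + 32)² = (-839/60 + 32)² = (1081/60)² = 1168561/3600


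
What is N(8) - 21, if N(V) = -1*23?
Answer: -44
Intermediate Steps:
N(V) = -23
N(8) - 21 = -23 - 21 = -44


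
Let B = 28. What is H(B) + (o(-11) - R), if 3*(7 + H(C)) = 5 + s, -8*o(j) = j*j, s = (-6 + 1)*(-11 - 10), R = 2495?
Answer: -59531/24 ≈ -2480.5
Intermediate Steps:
s = 105 (s = -5*(-21) = 105)
o(j) = -j**2/8 (o(j) = -j*j/8 = -j**2/8)
H(C) = 89/3 (H(C) = -7 + (5 + 105)/3 = -7 + (1/3)*110 = -7 + 110/3 = 89/3)
H(B) + (o(-11) - R) = 89/3 + (-1/8*(-11)**2 - 1*2495) = 89/3 + (-1/8*121 - 2495) = 89/3 + (-121/8 - 2495) = 89/3 - 20081/8 = -59531/24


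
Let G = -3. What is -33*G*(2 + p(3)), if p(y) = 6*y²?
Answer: 5544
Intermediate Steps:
-33*G*(2 + p(3)) = -33*(-3)*(2 + 6*3²) = -(-99)*(2 + 6*9) = -(-99)*(2 + 54) = -(-99)*56 = -1*(-5544) = 5544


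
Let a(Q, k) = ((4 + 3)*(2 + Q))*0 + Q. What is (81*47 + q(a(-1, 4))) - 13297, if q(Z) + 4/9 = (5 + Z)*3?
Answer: -85306/9 ≈ -9478.4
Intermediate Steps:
a(Q, k) = Q (a(Q, k) = (7*(2 + Q))*0 + Q = (14 + 7*Q)*0 + Q = 0 + Q = Q)
q(Z) = 131/9 + 3*Z (q(Z) = -4/9 + (5 + Z)*3 = -4/9 + (15 + 3*Z) = 131/9 + 3*Z)
(81*47 + q(a(-1, 4))) - 13297 = (81*47 + (131/9 + 3*(-1))) - 13297 = (3807 + (131/9 - 3)) - 13297 = (3807 + 104/9) - 13297 = 34367/9 - 13297 = -85306/9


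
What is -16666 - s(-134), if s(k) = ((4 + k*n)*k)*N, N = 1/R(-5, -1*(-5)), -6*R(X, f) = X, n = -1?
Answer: 27622/5 ≈ 5524.4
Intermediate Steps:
R(X, f) = -X/6
N = 6/5 (N = 1/(-⅙*(-5)) = 1/(⅚) = 6/5 ≈ 1.2000)
s(k) = 6*k*(4 - k)/5 (s(k) = ((4 + k*(-1))*k)*(6/5) = ((4 - k)*k)*(6/5) = (k*(4 - k))*(6/5) = 6*k*(4 - k)/5)
-16666 - s(-134) = -16666 - 6*(-134)*(4 - 1*(-134))/5 = -16666 - 6*(-134)*(4 + 134)/5 = -16666 - 6*(-134)*138/5 = -16666 - 1*(-110952/5) = -16666 + 110952/5 = 27622/5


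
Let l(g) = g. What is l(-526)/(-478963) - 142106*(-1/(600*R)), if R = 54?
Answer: 34040279239/7759200600 ≈ 4.3871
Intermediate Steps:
l(-526)/(-478963) - 142106*(-1/(600*R)) = -526/(-478963) - 142106/((24*54)*(-25)) = -526*(-1/478963) - 142106/(1296*(-25)) = 526/478963 - 142106/(-32400) = 526/478963 - 142106*(-1/32400) = 526/478963 + 71053/16200 = 34040279239/7759200600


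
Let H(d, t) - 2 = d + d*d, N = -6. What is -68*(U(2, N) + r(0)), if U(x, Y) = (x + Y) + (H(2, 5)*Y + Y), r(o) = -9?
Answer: 4556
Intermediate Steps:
H(d, t) = 2 + d + d**2 (H(d, t) = 2 + (d + d*d) = 2 + (d + d**2) = 2 + d + d**2)
U(x, Y) = x + 10*Y (U(x, Y) = (x + Y) + ((2 + 2 + 2**2)*Y + Y) = (Y + x) + ((2 + 2 + 4)*Y + Y) = (Y + x) + (8*Y + Y) = (Y + x) + 9*Y = x + 10*Y)
-68*(U(2, N) + r(0)) = -68*((2 + 10*(-6)) - 9) = -68*((2 - 60) - 9) = -68*(-58 - 9) = -68*(-67) = 4556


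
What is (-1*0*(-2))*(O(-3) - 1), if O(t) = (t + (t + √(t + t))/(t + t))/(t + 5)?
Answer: 0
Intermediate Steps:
O(t) = (t + (t + √2*√t)/(2*t))/(5 + t) (O(t) = (t + (t + √(2*t))/((2*t)))/(5 + t) = (t + (t + √2*√t)*(1/(2*t)))/(5 + t) = (t + (t + √2*√t)/(2*t))/(5 + t))
(-1*0*(-2))*(O(-3) - 1) = (-1*0*(-2))*((½)*(-3 + 2*(-3)² + √2*√(-3))/(-3*(5 - 3)) - 1) = (0*(-2))*((½)*(-⅓)*(-3 + 2*9 + √2*(I*√3))/2 - 1) = 0*((½)*(-⅓)*(½)*(-3 + 18 + I*√6) - 1) = 0*((½)*(-⅓)*(½)*(15 + I*√6) - 1) = 0*((-5/4 - I*√6/12) - 1) = 0*(-9/4 - I*√6/12) = 0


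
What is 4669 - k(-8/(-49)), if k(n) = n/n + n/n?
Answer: 4667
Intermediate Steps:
k(n) = 2 (k(n) = 1 + 1 = 2)
4669 - k(-8/(-49)) = 4669 - 1*2 = 4669 - 2 = 4667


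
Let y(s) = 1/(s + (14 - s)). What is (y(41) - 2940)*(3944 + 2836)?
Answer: -139529010/7 ≈ -1.9933e+7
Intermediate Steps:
y(s) = 1/14
(y(41) - 2940)*(3944 + 2836) = (1/14 - 2940)*(3944 + 2836) = -41159/14*6780 = -139529010/7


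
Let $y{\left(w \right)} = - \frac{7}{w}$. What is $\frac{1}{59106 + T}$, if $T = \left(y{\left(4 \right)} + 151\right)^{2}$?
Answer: $\frac{16}{1302105} \approx 1.2288 \cdot 10^{-5}$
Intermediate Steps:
$T = \frac{356409}{16}$ ($T = \left(- \frac{7}{4} + 151\right)^{2} = \left(\frac{597}{4}\right)^{2} = \frac{356409}{16} \approx 22276.0$)
$\frac{1}{59106 + T} = \frac{1}{59106 + \frac{356409}{16}} = \frac{1}{\frac{1302105}{16}} = \frac{16}{1302105}$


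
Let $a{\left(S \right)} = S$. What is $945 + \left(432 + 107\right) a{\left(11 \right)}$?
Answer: $6874$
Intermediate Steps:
$945 + \left(432 + 107\right) a{\left(11 \right)} = 945 + \left(432 + 107\right) 11 = 945 + 539 \cdot 11 = 945 + 5929 = 6874$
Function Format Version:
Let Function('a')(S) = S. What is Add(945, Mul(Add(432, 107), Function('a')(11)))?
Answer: 6874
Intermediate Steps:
Add(945, Mul(Add(432, 107), Function('a')(11))) = Add(945, Mul(Add(432, 107), 11)) = Add(945, Mul(539, 11)) = Add(945, 5929) = 6874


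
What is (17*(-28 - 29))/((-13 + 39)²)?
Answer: -969/676 ≈ -1.4334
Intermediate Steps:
(17*(-28 - 29))/((-13 + 39)²) = (17*(-57))/(26²) = -969/676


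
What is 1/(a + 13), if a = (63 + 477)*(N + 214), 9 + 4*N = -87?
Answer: 1/102613 ≈ 9.7454e-6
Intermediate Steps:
N = -24 (N = -9/4 + (1/4)*(-87) = -9/4 - 87/4 = -24)
a = 102600 (a = (63 + 477)*(-24 + 214) = 540*190 = 102600)
1/(a + 13) = 1/(102600 + 13) = 1/102613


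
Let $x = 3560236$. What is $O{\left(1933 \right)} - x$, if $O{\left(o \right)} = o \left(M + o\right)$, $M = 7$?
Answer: $189784$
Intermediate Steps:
$O{\left(o \right)} = o \left(7 + o\right)$
$O{\left(1933 \right)} - x = 1933 \left(7 + 1933\right) - 3560236 = 1933 \cdot 1940 - 3560236 = 3750020 - 3560236 = 189784$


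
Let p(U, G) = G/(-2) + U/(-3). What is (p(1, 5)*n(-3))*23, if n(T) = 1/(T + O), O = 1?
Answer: 391/12 ≈ 32.583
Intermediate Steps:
p(U, G) = -G/2 - U/3 (p(U, G) = G*(-1/2) + U*(-1/3) = -G/2 - U/3)
n(T) = 1/(1 + T) (n(T) = 1/(T + 1) = 1/(1 + T))
(p(1, 5)*n(-3))*23 = ((-1/2*5 - 1/3*1)/(1 - 3))*23 = ((-5/2 - 1/3)/(-2))*23 = -17/6*(-1/2)*23 = (17/12)*23 = 391/12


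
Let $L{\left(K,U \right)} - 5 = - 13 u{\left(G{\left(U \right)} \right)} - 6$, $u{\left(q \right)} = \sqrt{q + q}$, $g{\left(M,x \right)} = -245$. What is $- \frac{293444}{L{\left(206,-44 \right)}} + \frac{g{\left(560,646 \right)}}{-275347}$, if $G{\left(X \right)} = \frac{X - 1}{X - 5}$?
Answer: $- \frac{3959143613887}{4174535867} + \frac{80110212 \sqrt{10}}{15161} \approx 15761.0$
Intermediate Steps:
$G{\left(X \right)} = \frac{-1 + X}{-5 + X}$
$u{\left(q \right)} = \sqrt{2} \sqrt{q}$ ($u{\left(q \right)} = \sqrt{2 q} = \sqrt{2} \sqrt{q}$)
$L{\left(K,U \right)} = -1 - 13 \sqrt{2} \sqrt{\frac{-1 + U}{-5 + U}}$ ($L{\left(K,U \right)} = 5 - \left(6 + 13 \sqrt{2} \sqrt{\frac{-1 + U}{-5 + U}}\right) = -1 - 13 \sqrt{2} \sqrt{\frac{-1 + U}{-5 + U}}$)
$- \frac{293444}{L{\left(206,-44 \right)}} + \frac{g{\left(560,646 \right)}}{-275347} = - \frac{293444}{-1 - 13 \sqrt{2} \sqrt{\frac{-1 - 44}{-5 - 44}}} - \frac{245}{-275347} = - \frac{293444}{-1 - 13 \sqrt{2} \sqrt{\frac{1}{-49} \left(-45\right)}} - - \frac{245}{275347} = - \frac{293444}{-1 - 13 \sqrt{2} \sqrt{\left(- \frac{1}{49}\right) \left(-45\right)}} + \frac{245}{275347} = - \frac{293444}{-1 - 13 \sqrt{2} \sqrt{\frac{45}{49}}} + \frac{245}{275347} = - \frac{293444}{-1 - 13 \sqrt{2} \frac{3 \sqrt{5}}{7}} + \frac{245}{275347} = - \frac{293444}{-1 - \frac{39 \sqrt{10}}{7}} + \frac{245}{275347} = \frac{245}{275347} - \frac{293444}{-1 - \frac{39 \sqrt{10}}{7}}$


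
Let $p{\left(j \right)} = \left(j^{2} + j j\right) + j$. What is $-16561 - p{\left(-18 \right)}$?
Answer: $-17191$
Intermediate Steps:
$p{\left(j \right)} = j + 2 j^{2}$ ($p{\left(j \right)} = \left(j^{2} + j^{2}\right) + j = 2 j^{2} + j = j + 2 j^{2}$)
$-16561 - p{\left(-18 \right)} = -16561 - - 18 \left(1 + 2 \left(-18\right)\right) = -16561 - - 18 \left(1 - 36\right) = -16561 - \left(-18\right) \left(-35\right) = -16561 - 630 = -17191$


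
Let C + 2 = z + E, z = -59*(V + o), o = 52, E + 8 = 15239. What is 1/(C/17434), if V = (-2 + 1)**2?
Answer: 8717/6051 ≈ 1.4406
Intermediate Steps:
E = 15231 (E = -8 + 15239 = 15231)
V = 1 (V = (-1)**2 = 1)
z = -3127 (z = -59*(1 + 52) = -59*53 = -3127)
C = 12102 (C = -2 + (-3127 + 15231) = -2 + 12104 = 12102)
1/(C/17434) = 1/(12102/17434) = 1/(12102*(1/17434)) = 1/(6051/8717) = 8717/6051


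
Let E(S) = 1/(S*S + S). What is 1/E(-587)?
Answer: 343982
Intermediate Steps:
E(S) = 1/(S + S²) (E(S) = 1/(S² + S) = 1/(S + S²))
1/E(-587) = 1/(1/((-587)*(1 - 587))) = 1/(-1/587/(-586)) = 1/(-1/587*(-1/586)) = 1/(1/343982) = 343982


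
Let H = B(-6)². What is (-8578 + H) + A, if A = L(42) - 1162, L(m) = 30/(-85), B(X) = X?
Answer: -164974/17 ≈ -9704.4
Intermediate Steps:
L(m) = -6/17 (L(m) = 30*(-1/85) = -6/17)
H = 36 (H = (-6)² = 36)
A = -19760/17 (A = -6/17 - 1162 = -19760/17 ≈ -1162.4)
(-8578 + H) + A = (-8578 + 36) - 19760/17 = -8542 - 19760/17 = -164974/17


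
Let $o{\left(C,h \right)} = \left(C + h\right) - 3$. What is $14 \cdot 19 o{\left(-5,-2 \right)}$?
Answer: $-2660$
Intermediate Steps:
$o{\left(C,h \right)} = -3 + C + h$
$14 \cdot 19 o{\left(-5,-2 \right)} = 14 \cdot 19 \left(-3 - 5 - 2\right) = 266 \left(-10\right) = -2660$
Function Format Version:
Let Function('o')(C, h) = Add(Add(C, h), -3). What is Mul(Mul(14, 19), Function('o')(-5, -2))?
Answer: -2660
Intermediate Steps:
Function('o')(C, h) = Add(-3, C, h)
Mul(Mul(14, 19), Function('o')(-5, -2)) = Mul(Mul(14, 19), Add(-3, -5, -2)) = Mul(266, -10) = -2660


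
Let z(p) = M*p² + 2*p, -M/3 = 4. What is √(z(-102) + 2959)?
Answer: I*√122093 ≈ 349.42*I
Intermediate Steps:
M = -12 (M = -3*4 = -12)
z(p) = -12*p² + 2*p
√(z(-102) + 2959) = √(2*(-102)*(1 - 6*(-102)) + 2959) = √(2*(-102)*(1 + 612) + 2959) = √(2*(-102)*613 + 2959) = √(-125052 + 2959) = √(-122093) = I*√122093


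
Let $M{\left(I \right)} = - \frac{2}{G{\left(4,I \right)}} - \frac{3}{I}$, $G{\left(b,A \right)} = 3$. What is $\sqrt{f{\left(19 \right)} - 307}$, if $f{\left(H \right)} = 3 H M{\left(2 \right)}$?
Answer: $\frac{i \sqrt{1722}}{2} \approx 20.749 i$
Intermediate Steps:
$M{\left(I \right)} = - \frac{2}{3} - \frac{3}{I}$
$f{\left(H \right)} = - \frac{13 H}{2}$ ($f{\left(H \right)} = 3 H \left(- \frac{2}{3} - \frac{3}{2}\right) = 3 H \left(- \frac{13}{6}\right) = - \frac{13 H}{2}$)
$\sqrt{f{\left(19 \right)} - 307} = \sqrt{\left(- \frac{13}{2}\right) 19 - 307} = \sqrt{- \frac{247}{2} - 307} = \sqrt{- \frac{861}{2}} = \frac{i \sqrt{1722}}{2}$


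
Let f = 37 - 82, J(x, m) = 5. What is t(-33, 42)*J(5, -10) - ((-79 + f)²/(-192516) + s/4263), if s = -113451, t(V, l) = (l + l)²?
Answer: 2414670938237/68391309 ≈ 35307.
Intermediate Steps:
t(V, l) = 4*l² (t(V, l) = (2*l)² = 4*l²)
f = -45
t(-33, 42)*J(5, -10) - ((-79 + f)²/(-192516) + s/4263) = (4*42²)*5 - ((-79 - 45)²/(-192516) - 113451/4263) = (4*1764)*5 - ((-124)²*(-1/192516) - 113451*1/4263) = 7056*5 - (15376*(-1/192516) - 37817/1421) = 35280 - (-3844/48129 - 37817/1421) = 35280 - 1*(-1825556717/68391309) = 35280 + 1825556717/68391309 = 2414670938237/68391309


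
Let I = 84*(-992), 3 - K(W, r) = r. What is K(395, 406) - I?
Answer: 82925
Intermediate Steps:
K(W, r) = 3 - r
I = -83328
K(395, 406) - I = (3 - 1*406) - 1*(-83328) = (3 - 406) + 83328 = -403 + 83328 = 82925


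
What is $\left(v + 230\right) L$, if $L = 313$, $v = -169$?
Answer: $19093$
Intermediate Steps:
$\left(v + 230\right) L = \left(-169 + 230\right) 313 = 61 \cdot 313 = 19093$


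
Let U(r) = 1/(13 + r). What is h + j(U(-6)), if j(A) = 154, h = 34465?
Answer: 34619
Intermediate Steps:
h + j(U(-6)) = 34465 + 154 = 34619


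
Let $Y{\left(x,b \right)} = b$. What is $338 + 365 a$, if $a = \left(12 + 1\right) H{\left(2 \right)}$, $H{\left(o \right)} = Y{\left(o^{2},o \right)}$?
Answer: $9828$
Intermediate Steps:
$H{\left(o \right)} = o$
$a = 26$ ($a = \left(12 + 1\right) 2 = 13 \cdot 2 = 26$)
$338 + 365 a = 338 + 365 \cdot 26 = 338 + 9490 = 9828$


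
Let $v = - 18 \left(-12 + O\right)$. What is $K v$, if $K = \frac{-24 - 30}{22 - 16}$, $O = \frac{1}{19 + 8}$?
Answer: $-1938$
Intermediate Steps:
$O = \frac{1}{27} \approx 0.037037$
$K = -9$ ($K = - \frac{54}{22 - 16} = - \frac{54}{6} = \left(-54\right) \frac{1}{6} = -9$)
$v = \frac{646}{3}$ ($v = - 18 \left(-12 + \frac{1}{27}\right) = \left(-18\right) \left(- \frac{323}{27}\right) = \frac{646}{3} \approx 215.33$)
$K v = \left(-9\right) \frac{646}{3} = -1938$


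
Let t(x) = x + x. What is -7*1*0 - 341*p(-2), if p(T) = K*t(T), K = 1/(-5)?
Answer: -1364/5 ≈ -272.80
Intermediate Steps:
t(x) = 2*x
K = -⅕ ≈ -0.20000
p(T) = -2*T/5
-7*1*0 - 341*p(-2) = -7*1*0 - (-682)*(-2)/5 = -7*0 - 341*⅘ = 0 - 1364/5 = -1364/5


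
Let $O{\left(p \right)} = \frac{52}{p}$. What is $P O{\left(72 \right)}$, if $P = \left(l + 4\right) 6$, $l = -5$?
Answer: $- \frac{13}{3} \approx -4.3333$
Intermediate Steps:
$P = -6$ ($P = \left(-5 + 4\right) 6 = \left(-1\right) 6 = -6$)
$P O{\left(72 \right)} = - 6 \cdot \frac{52}{72} = - 6 \cdot 52 \cdot \frac{1}{72} = \left(-6\right) \frac{13}{18} = - \frac{13}{3}$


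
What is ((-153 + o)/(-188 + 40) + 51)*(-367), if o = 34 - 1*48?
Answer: -2831405/148 ≈ -19131.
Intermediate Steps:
o = -14 (o = 34 - 48 = -14)
((-153 + o)/(-188 + 40) + 51)*(-367) = ((-153 - 14)/(-188 + 40) + 51)*(-367) = (-167/(-148) + 51)*(-367) = (-167*(-1/148) + 51)*(-367) = (167/148 + 51)*(-367) = (7715/148)*(-367) = -2831405/148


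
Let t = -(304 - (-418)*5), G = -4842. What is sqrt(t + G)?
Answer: 6*I*sqrt(201) ≈ 85.065*I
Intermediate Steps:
t = -2394 (t = -(304 - 1*(-2090)) = -(304 + 2090) = -1*2394 = -2394)
sqrt(t + G) = sqrt(-2394 - 4842) = sqrt(-7236) = 6*I*sqrt(201)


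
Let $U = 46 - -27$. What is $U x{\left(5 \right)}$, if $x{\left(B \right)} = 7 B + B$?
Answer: $2920$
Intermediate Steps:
$x{\left(B \right)} = 8 B$
$U = 73$ ($U = 46 + 27 = 73$)
$U x{\left(5 \right)} = 73 \cdot 8 \cdot 5 = 73 \cdot 40 = 2920$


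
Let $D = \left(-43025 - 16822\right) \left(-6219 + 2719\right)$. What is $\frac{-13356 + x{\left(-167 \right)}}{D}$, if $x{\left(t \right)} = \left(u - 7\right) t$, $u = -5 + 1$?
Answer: $- \frac{11519}{209464500} \approx -5.4993 \cdot 10^{-5}$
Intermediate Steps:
$u = -4$
$x{\left(t \right)} = - 11 t$ ($x{\left(t \right)} = \left(-4 - 7\right) t = - 11 t$)
$D = 209464500$ ($D = \left(-59847\right) \left(-3500\right) = 209464500$)
$\frac{-13356 + x{\left(-167 \right)}}{D} = \frac{-13356 - -1837}{209464500} = \left(-13356 + 1837\right) \frac{1}{209464500} = \left(-11519\right) \frac{1}{209464500} = - \frac{11519}{209464500}$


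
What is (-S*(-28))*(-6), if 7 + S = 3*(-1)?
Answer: 1680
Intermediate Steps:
S = -10 (S = -7 + 3*(-1) = -7 - 3 = -10)
(-S*(-28))*(-6) = (-1*(-10)*(-28))*(-6) = (10*(-28))*(-6) = -280*(-6) = 1680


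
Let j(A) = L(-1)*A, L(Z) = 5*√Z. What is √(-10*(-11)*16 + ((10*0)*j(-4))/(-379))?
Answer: 4*√110 ≈ 41.952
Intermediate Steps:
j(A) = 5*I*A (j(A) = (5*√(-1))*A = (5*I)*A = 5*I*A)
√(-10*(-11)*16 + ((10*0)*j(-4))/(-379)) = √(-10*(-11)*16 + ((10*0)*(5*I*(-4)))/(-379)) = √(110*16 + (0*(-20*I))*(-1/379)) = √(1760 + 0*(-1/379)) = √(1760 + 0) = √1760 = 4*√110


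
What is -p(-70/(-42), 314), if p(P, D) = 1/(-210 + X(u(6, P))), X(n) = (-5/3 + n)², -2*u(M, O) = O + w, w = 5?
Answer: 1/185 ≈ 0.0054054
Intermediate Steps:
u(M, O) = -5/2 - O/2 (u(M, O) = -(O + 5)/2 = -(5 + O)/2 = -5/2 - O/2)
X(n) = (-5/3 + n)² (X(n) = (-5*⅓ + n)² = (-5/3 + n)²)
p(P, D) = 1/(-210 + (-25/2 - 3*P/2)²/9) (p(P, D) = 1/(-210 + (-5 + 3*(-5/2 - P/2))²/9) = 1/(-210 + (-5 + (-15/2 - 3*P/2))²/9) = 1/(-210 + (-25/2 - 3*P/2)²/9))
-p(-70/(-42), 314) = -36/(-7560 + (25 + 3*(-70/(-42)))²) = -36/(-7560 + (25 + 3*(-70*(-1/42)))²) = -36/(-7560 + (25 + 3*(5/3))²) = -36/(-7560 + (25 + 5)²) = -36/(-7560 + 30²) = -36/(-7560 + 900) = -36/(-6660) = -36*(-1)/6660 = -1*(-1/185) = 1/185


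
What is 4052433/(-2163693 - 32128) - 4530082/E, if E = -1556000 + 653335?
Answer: 6289259753377/1982090762965 ≈ 3.1730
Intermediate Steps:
E = -902665
4052433/(-2163693 - 32128) - 4530082/E = 4052433/(-2163693 - 32128) - 4530082/(-902665) = 4052433/(-2195821) - 4530082*(-1/902665) = 4052433*(-1/2195821) + 4530082/902665 = -4052433/2195821 + 4530082/902665 = 6289259753377/1982090762965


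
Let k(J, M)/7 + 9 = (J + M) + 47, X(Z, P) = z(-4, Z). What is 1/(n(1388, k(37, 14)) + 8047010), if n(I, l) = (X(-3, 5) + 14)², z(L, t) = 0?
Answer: 1/8047206 ≈ 1.2427e-7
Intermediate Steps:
X(Z, P) = 0
k(J, M) = 266 + 7*J + 7*M (k(J, M) = -63 + 7*((J + M) + 47) = -63 + 7*(47 + J + M) = -63 + (329 + 7*J + 7*M) = 266 + 7*J + 7*M)
n(I, l) = 196 (n(I, l) = (0 + 14)² = 14² = 196)
1/(n(1388, k(37, 14)) + 8047010) = 1/(196 + 8047010) = 1/8047206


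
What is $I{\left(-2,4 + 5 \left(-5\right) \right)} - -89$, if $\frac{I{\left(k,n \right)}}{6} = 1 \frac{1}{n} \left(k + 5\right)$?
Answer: $\frac{617}{7} \approx 88.143$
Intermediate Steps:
$I{\left(k,n \right)} = \frac{6 \left(5 + k\right)}{n}$ ($I{\left(k,n \right)} = 6 \cdot 1 \frac{1}{n} \left(k + 5\right) = 6 \frac{5 + k}{n} = \frac{6 \left(5 + k\right)}{n}$)
$I{\left(-2,4 + 5 \left(-5\right) \right)} - -89 = \frac{6 \left(5 - 2\right)}{4 + 5 \left(-5\right)} - -89 = 6 \frac{1}{4 - 25} \cdot 3 + 89 = 6 \frac{1}{-21} \cdot 3 + 89 = 6 \left(- \frac{1}{21}\right) 3 + 89 = - \frac{6}{7} + 89 = \frac{617}{7}$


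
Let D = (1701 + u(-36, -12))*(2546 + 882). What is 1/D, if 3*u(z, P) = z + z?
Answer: 1/5748756 ≈ 1.7395e-7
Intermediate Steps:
u(z, P) = 2*z/3 (u(z, P) = (z + z)/3 = (2*z)/3 = 2*z/3)
D = 5748756 (D = (1701 + (⅔)*(-36))*(2546 + 882) = (1701 - 24)*3428 = 1677*3428 = 5748756)
1/D = 1/5748756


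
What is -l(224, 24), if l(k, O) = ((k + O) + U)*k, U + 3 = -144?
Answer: -22624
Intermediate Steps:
U = -147 (U = -3 - 144 = -147)
l(k, O) = k*(-147 + O + k) (l(k, O) = ((k + O) - 147)*k = ((O + k) - 147)*k = (-147 + O + k)*k = k*(-147 + O + k))
-l(224, 24) = -224*(-147 + 24 + 224) = -224*101 = -1*22624 = -22624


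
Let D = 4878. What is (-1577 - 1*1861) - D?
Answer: -8316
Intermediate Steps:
(-1577 - 1*1861) - D = (-1577 - 1*1861) - 1*4878 = (-1577 - 1861) - 4878 = -3438 - 4878 = -8316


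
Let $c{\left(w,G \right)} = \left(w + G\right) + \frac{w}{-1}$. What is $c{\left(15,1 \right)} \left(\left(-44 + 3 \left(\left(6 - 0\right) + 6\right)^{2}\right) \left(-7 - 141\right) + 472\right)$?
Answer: $-56952$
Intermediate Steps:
$c{\left(w,G \right)} = G$ ($c{\left(w,G \right)} = \left(G + w\right) + w \left(-1\right) = \left(G + w\right) - w = G$)
$c{\left(15,1 \right)} \left(\left(-44 + 3 \left(\left(6 - 0\right) + 6\right)^{2}\right) \left(-7 - 141\right) + 472\right) = 1 \left(\left(-44 + 3 \left(\left(6 - 0\right) + 6\right)^{2}\right) \left(-7 - 141\right) + 472\right) = 1 \left(\left(-44 + 3 \left(\left(6 + 0\right) + 6\right)^{2}\right) \left(-148\right) + 472\right) = 1 \left(\left(-44 + 3 \left(6 + 6\right)^{2}\right) \left(-148\right) + 472\right) = 1 \left(\left(-44 + 3 \cdot 12^{2}\right) \left(-148\right) + 472\right) = 1 \left(\left(-44 + 3 \cdot 144\right) \left(-148\right) + 472\right) = 1 \left(\left(-44 + 432\right) \left(-148\right) + 472\right) = 1 \left(388 \left(-148\right) + 472\right) = 1 \left(-57424 + 472\right) = 1 \left(-56952\right) = -56952$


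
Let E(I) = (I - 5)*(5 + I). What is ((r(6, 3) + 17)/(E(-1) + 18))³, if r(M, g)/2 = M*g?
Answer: -148877/216 ≈ -689.25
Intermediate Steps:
r(M, g) = 2*M*g (r(M, g) = 2*(M*g) = 2*M*g)
E(I) = (-5 + I)*(5 + I)
((r(6, 3) + 17)/(E(-1) + 18))³ = ((2*6*3 + 17)/((-25 + (-1)²) + 18))³ = ((36 + 17)/((-25 + 1) + 18))³ = (53/(-24 + 18))³ = (53/(-6))³ = (53*(-⅙))³ = (-53/6)³ = -148877/216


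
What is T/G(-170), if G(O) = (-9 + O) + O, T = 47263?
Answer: -47263/349 ≈ -135.42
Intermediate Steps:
G(O) = -9 + 2*O
T/G(-170) = 47263/(-9 + 2*(-170)) = 47263/(-9 - 340) = 47263/(-349) = 47263*(-1/349) = -47263/349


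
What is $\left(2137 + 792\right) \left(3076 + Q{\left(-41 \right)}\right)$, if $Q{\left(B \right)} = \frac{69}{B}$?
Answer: $\frac{369191663}{41} \approx 9.0047 \cdot 10^{6}$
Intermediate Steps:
$\left(2137 + 792\right) \left(3076 + Q{\left(-41 \right)}\right) = \left(2137 + 792\right) \left(3076 + \frac{69}{-41}\right) = 2929 \left(3076 + 69 \left(- \frac{1}{41}\right)\right) = 2929 \left(3076 - \frac{69}{41}\right) = 2929 \cdot \frac{126047}{41} = \frac{369191663}{41}$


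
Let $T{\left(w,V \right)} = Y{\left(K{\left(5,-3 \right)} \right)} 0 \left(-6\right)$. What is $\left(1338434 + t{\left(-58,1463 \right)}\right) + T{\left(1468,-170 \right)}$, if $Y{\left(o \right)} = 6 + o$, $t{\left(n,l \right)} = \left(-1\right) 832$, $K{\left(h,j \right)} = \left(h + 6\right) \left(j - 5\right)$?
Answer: $1337602$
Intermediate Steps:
$K{\left(h,j \right)} = \left(-5 + j\right) \left(6 + h\right)$ ($K{\left(h,j \right)} = \left(6 + h\right) \left(-5 + j\right) = \left(-5 + j\right) \left(6 + h\right)$)
$t{\left(n,l \right)} = -832$
$T{\left(w,V \right)} = 0$ ($T{\left(w,V \right)} = \left(6 + \left(-30 - 25 + 6 \left(-3\right) + 5 \left(-3\right)\right)\right) 0 \left(-6\right) = \left(6 - 88\right) 0 \left(-6\right) = \left(-82\right) 0 \left(-6\right) = 0 \left(-6\right) = 0$)
$\left(1338434 + t{\left(-58,1463 \right)}\right) + T{\left(1468,-170 \right)} = \left(1338434 - 832\right) + 0 = 1337602 + 0 = 1337602$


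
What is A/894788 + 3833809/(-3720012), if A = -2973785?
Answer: -905810135807/208038881091 ≈ -4.3540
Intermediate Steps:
A/894788 + 3833809/(-3720012) = -2973785/894788 + 3833809/(-3720012) = -2973785*1/894788 + 3833809*(-1/3720012) = -2973785/894788 - 3833809/3720012 = -905810135807/208038881091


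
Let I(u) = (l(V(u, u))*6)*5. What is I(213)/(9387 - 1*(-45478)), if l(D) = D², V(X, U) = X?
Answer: 272214/10973 ≈ 24.808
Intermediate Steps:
I(u) = 30*u² (I(u) = (u²*6)*5 = (6*u²)*5 = 30*u²)
I(213)/(9387 - 1*(-45478)) = (30*213²)/(9387 - 1*(-45478)) = (30*45369)/(9387 + 45478) = 1361070/54865 = 1361070*(1/54865) = 272214/10973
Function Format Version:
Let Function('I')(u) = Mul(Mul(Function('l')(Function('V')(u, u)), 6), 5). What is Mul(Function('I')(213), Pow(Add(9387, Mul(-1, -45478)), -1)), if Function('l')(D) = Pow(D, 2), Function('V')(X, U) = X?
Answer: Rational(272214, 10973) ≈ 24.808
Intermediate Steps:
Function('I')(u) = Mul(30, Pow(u, 2)) (Function('I')(u) = Mul(Mul(Pow(u, 2), 6), 5) = Mul(Mul(6, Pow(u, 2)), 5) = Mul(30, Pow(u, 2)))
Mul(Function('I')(213), Pow(Add(9387, Mul(-1, -45478)), -1)) = Mul(Mul(30, Pow(213, 2)), Pow(Add(9387, Mul(-1, -45478)), -1)) = Mul(Mul(30, 45369), Pow(Add(9387, 45478), -1)) = Mul(1361070, Pow(54865, -1)) = Mul(1361070, Rational(1, 54865)) = Rational(272214, 10973)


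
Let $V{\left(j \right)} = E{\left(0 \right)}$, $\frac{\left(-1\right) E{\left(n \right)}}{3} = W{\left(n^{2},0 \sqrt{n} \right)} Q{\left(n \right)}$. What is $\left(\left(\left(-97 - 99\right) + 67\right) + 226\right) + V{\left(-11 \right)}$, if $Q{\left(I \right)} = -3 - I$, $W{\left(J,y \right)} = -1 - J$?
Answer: $88$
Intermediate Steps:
$E{\left(n \right)} = - 3 \left(-1 - n^{2}\right) \left(-3 - n\right)$
$V{\left(j \right)} = -9$ ($V{\left(j \right)} = - 3 \left(1 + 0^{2}\right) \left(3 + 0\right) = \left(-3\right) \left(1 + 0\right) 3 = \left(-3\right) 1 \cdot 3 = -9$)
$\left(\left(\left(-97 - 99\right) + 67\right) + 226\right) + V{\left(-11 \right)} = \left(\left(\left(-97 - 99\right) + 67\right) + 226\right) - 9 = \left(\left(-196 + 67\right) + 226\right) - 9 = \left(-129 + 226\right) - 9 = 97 - 9 = 88$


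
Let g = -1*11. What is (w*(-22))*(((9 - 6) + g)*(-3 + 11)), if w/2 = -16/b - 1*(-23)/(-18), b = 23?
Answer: -1150336/207 ≈ -5557.2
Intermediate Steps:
g = -11
w = -817/207 (w = 2*(-16/23 - 1*(-23)/(-18)) = 2*(-16*1/23 + 23*(-1/18)) = 2*(-16/23 - 23/18) = 2*(-817/414) = -817/207 ≈ -3.9469)
(w*(-22))*(((9 - 6) + g)*(-3 + 11)) = (-817/207*(-22))*(((9 - 6) - 11)*(-3 + 11)) = 17974*((3 - 11)*8)/207 = 17974*(-8*8)/207 = (17974/207)*(-64) = -1150336/207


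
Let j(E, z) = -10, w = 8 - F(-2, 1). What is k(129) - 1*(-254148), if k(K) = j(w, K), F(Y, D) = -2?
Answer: 254138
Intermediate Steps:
w = 10 (w = 8 - 1*(-2) = 8 + 2 = 10)
k(K) = -10
k(129) - 1*(-254148) = -10 - 1*(-254148) = -10 + 254148 = 254138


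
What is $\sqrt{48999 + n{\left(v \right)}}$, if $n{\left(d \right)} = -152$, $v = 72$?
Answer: $\sqrt{48847} \approx 221.01$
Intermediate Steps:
$\sqrt{48999 + n{\left(v \right)}} = \sqrt{48999 - 152} = \sqrt{48847}$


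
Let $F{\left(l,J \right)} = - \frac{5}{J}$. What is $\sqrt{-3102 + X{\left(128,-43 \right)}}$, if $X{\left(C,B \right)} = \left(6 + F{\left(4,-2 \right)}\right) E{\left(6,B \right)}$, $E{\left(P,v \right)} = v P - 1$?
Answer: $\frac{i \sqrt{21214}}{2} \approx 72.825 i$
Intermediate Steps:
$E{\left(P,v \right)} = -1 + P v$ ($E{\left(P,v \right)} = P v - 1 = -1 + P v$)
$X{\left(C,B \right)} = - \frac{17}{2} + 51 B$ ($X{\left(C,B \right)} = \left(6 - \frac{5}{-2}\right) \left(-1 + 6 B\right) = \left(6 - - \frac{5}{2}\right) \left(-1 + 6 B\right) = \left(6 + \frac{5}{2}\right) \left(-1 + 6 B\right) = \frac{17 \left(-1 + 6 B\right)}{2} = - \frac{17}{2} + 51 B$)
$\sqrt{-3102 + X{\left(128,-43 \right)}} = \sqrt{-3102 + \left(- \frac{17}{2} + 51 \left(-43\right)\right)} = \sqrt{-3102 - \frac{4403}{2}} = \sqrt{- \frac{10607}{2}} = \frac{i \sqrt{21214}}{2}$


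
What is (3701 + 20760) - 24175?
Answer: 286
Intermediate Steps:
(3701 + 20760) - 24175 = 24461 - 24175 = 286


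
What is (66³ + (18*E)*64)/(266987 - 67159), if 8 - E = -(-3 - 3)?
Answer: 72450/49957 ≈ 1.4502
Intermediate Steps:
E = 2 (E = 8 - (-1)*(-3 - 3) = 8 - (-1)*(-6) = 8 - 1*6 = 8 - 6 = 2)
(66³ + (18*E)*64)/(266987 - 67159) = (66³ + (18*2)*64)/(266987 - 67159) = (287496 + 36*64)/199828 = (287496 + 2304)*(1/199828) = 289800*(1/199828) = 72450/49957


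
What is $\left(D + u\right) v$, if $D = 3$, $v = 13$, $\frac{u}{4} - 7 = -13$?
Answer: $-273$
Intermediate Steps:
$u = -24$ ($u = 28 + 4 \left(-13\right) = 28 - 52 = -24$)
$\left(D + u\right) v = \left(3 - 24\right) 13 = \left(-21\right) 13 = -273$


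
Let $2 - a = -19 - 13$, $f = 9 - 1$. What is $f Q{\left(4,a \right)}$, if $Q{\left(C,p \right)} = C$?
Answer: $32$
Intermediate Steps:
$f = 8$
$a = 34$ ($a = 2 - \left(-19 - 13\right) = 2 - -32 = 2 + 32 = 34$)
$f Q{\left(4,a \right)} = 8 \cdot 4 = 32$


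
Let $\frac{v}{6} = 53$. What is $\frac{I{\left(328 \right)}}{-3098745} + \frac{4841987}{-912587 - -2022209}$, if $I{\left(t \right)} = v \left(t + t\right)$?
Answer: $\frac{547133591857}{127349467570} \approx 4.2963$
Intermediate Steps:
$v = 318$ ($v = 6 \cdot 53 = 318$)
$I{\left(t \right)} = 636 t$ ($I{\left(t \right)} = 318 \left(t + t\right) = 318 \cdot 2 t = 636 t$)
$\frac{I{\left(328 \right)}}{-3098745} + \frac{4841987}{-912587 - -2022209} = \frac{636 \cdot 328}{-3098745} + \frac{4841987}{-912587 - -2022209} = 208608 \left(- \frac{1}{3098745}\right) + \frac{4841987}{-912587 + 2022209} = - \frac{69536}{1032915} + \frac{4841987}{1109622} = \frac{547133591857}{127349467570}$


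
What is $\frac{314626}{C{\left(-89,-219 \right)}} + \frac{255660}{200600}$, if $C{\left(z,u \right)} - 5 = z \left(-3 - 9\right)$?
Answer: $\frac{3169414939}{10762190} \approx 294.5$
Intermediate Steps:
$C{\left(z,u \right)} = 5 - 12 z$ ($C{\left(z,u \right)} = 5 + z \left(-3 - 9\right) = 5 + z \left(-12\right) = 5 - 12 z$)
$\frac{314626}{C{\left(-89,-219 \right)}} + \frac{255660}{200600} = \frac{314626}{5 - -1068} + \frac{255660}{200600} = \frac{314626}{5 + 1068} + 255660 \cdot \frac{1}{200600} = \frac{314626}{1073} + \frac{12783}{10030} = \frac{3169414939}{10762190}$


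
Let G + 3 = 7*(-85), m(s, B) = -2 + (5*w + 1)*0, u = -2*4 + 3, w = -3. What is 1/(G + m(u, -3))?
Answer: -1/600 ≈ -0.0016667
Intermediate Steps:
u = -5 (u = -8 + 3 = -5)
m(s, B) = -2 (m(s, B) = -2 + (5*(-3) + 1)*0 = -2 + (-15 + 1)*0 = -2 - 14*0 = -2 + 0 = -2)
G = -598 (G = -3 + 7*(-85) = -3 - 595 = -598)
1/(G + m(u, -3)) = 1/(-598 - 2) = 1/(-600) = -1/600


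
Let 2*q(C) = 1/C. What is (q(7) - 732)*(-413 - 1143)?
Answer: 7972166/7 ≈ 1.1389e+6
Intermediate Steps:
q(C) = 1/(2*C)
(q(7) - 732)*(-413 - 1143) = ((½)/7 - 732)*(-413 - 1143) = ((½)*(⅐) - 732)*(-1556) = (1/14 - 732)*(-1556) = -10247/14*(-1556) = 7972166/7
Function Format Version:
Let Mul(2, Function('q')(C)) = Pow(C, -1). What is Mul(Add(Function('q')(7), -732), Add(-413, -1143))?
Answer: Rational(7972166, 7) ≈ 1.1389e+6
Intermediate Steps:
Function('q')(C) = Mul(Rational(1, 2), Pow(C, -1))
Mul(Add(Function('q')(7), -732), Add(-413, -1143)) = Mul(Add(Mul(Rational(1, 2), Pow(7, -1)), -732), Add(-413, -1143)) = Mul(Add(Mul(Rational(1, 2), Rational(1, 7)), -732), -1556) = Mul(Add(Rational(1, 14), -732), -1556) = Mul(Rational(-10247, 14), -1556) = Rational(7972166, 7)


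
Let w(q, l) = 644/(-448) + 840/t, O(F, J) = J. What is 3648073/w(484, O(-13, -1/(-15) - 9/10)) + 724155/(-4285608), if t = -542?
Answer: -22596649184510913/18503826808 ≈ -1.2212e+6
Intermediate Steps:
w(q, l) = -12953/4336 (w(q, l) = 644/(-448) + 840/(-542) = 644*(-1/448) + 840*(-1/542) = -23/16 - 420/271 = -12953/4336)
3648073/w(484, O(-13, -1/(-15) - 9/10)) + 724155/(-4285608) = 3648073/(-12953/4336) + 724155/(-4285608) = 3648073*(-4336/12953) + 724155*(-1/4285608) = -15818044528/12953 - 241385/1428536 = -22596649184510913/18503826808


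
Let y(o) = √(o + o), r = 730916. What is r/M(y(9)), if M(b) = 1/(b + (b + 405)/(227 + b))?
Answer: 67183605972/51511 + 112560333084*√2/51511 ≈ 4.3946e+6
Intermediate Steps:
y(o) = √2*√o (y(o) = √(2*o) = √2*√o)
M(b) = 1/(b + (405 + b)/(227 + b))
r/M(y(9)) = 730916/(((227 + √2*√9)/(405 + (√2*√9)² + 228*(√2*√9)))) = 730916/(((227 + √2*3)/(405 + (√2*3)² + 228*(√2*3)))) = 730916/(((227 + 3*√2)/(405 + (3*√2)² + 228*(3*√2)))) = 730916/(((227 + 3*√2)/(405 + 18 + 684*√2))) = 730916/(((227 + 3*√2)/(423 + 684*√2))) = 730916*((423 + 684*√2)/(227 + 3*√2)) = 730916*(423 + 684*√2)/(227 + 3*√2)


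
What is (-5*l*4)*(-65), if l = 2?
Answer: 2600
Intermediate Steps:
(-5*l*4)*(-65) = (-5*2*4)*(-65) = -10*4*(-65) = -40*(-65) = 2600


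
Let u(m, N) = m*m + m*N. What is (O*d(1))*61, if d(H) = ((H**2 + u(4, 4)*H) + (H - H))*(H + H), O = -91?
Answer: -366366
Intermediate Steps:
u(m, N) = m**2 + N*m
d(H) = 2*H*(H**2 + 32*H) (d(H) = ((H**2 + (4*(4 + 4))*H) + (H - H))*(H + H) = ((H**2 + (4*8)*H) + 0)*(2*H) = ((H**2 + 32*H) + 0)*(2*H) = (H**2 + 32*H)*(2*H) = 2*H*(H**2 + 32*H))
(O*d(1))*61 = -182*1**2*(32 + 1)*61 = -182*33*61 = -91*66*61 = -6006*61 = -366366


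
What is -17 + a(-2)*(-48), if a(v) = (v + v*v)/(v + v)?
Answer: 7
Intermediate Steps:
a(v) = (v + v**2)/(2*v) (a(v) = (v + v**2)/((2*v)) = (v + v**2)*(1/(2*v)) = (v + v**2)/(2*v))
-17 + a(-2)*(-48) = -17 + (1/2 + (1/2)*(-2))*(-48) = -17 + (1/2 - 1)*(-48) = -17 - 1/2*(-48) = -17 + 24 = 7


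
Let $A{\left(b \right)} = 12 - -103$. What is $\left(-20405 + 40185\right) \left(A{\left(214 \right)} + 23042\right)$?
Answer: $458045460$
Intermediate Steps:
$A{\left(b \right)} = 115$ ($A{\left(b \right)} = 12 + 103 = 115$)
$\left(-20405 + 40185\right) \left(A{\left(214 \right)} + 23042\right) = \left(-20405 + 40185\right) \left(115 + 23042\right) = 19780 \cdot 23157 = 458045460$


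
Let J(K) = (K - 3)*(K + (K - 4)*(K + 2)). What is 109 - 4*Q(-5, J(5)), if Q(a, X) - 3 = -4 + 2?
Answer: 105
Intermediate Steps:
J(K) = (-3 + K)*(K + (-4 + K)*(2 + K))
Q(a, X) = 1 (Q(a, X) = 3 + (-4 + 2) = 3 - 2 = 1)
109 - 4*Q(-5, J(5)) = 109 - 4*1 = 109 - 4 = 105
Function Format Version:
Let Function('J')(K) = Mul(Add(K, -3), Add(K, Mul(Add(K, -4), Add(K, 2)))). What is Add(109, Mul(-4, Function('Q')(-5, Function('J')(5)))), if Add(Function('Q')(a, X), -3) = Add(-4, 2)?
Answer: 105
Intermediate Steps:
Function('J')(K) = Mul(Add(-3, K), Add(K, Mul(Add(-4, K), Add(2, K))))
Function('Q')(a, X) = 1 (Function('Q')(a, X) = Add(3, Add(-4, 2)) = Add(3, -2) = 1)
Add(109, Mul(-4, Function('Q')(-5, Function('J')(5)))) = Add(109, Mul(-4, 1)) = Add(109, -4) = 105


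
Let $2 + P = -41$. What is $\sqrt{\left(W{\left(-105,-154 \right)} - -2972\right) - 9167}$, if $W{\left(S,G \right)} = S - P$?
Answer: $i \sqrt{6257} \approx 79.101 i$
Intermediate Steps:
$P = -43$ ($P = -2 - 41 = -43$)
$W{\left(S,G \right)} = 43 + S$ ($W{\left(S,G \right)} = S - -43 = S + 43 = 43 + S$)
$\sqrt{\left(W{\left(-105,-154 \right)} - -2972\right) - 9167} = \sqrt{\left(\left(43 - 105\right) - -2972\right) - 9167} = \sqrt{\left(-62 + 2972\right) - 9167} = \sqrt{2910 - 9167} = \sqrt{-6257} = i \sqrt{6257}$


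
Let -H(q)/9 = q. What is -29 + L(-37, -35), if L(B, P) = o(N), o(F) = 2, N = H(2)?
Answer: -27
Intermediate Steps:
H(q) = -9*q
N = -18 (N = -9*2 = -18)
L(B, P) = 2
-29 + L(-37, -35) = -29 + 2 = -27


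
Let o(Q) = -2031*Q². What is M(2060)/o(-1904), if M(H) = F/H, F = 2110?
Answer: -211/1516739621376 ≈ -1.3911e-10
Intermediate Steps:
M(H) = 2110/H
M(2060)/o(-1904) = (2110/2060)/((-2031*(-1904)²)) = (2110*(1/2060))/((-2031*3625216)) = (211/206)/(-7362813696) = (211/206)*(-1/7362813696) = -211/1516739621376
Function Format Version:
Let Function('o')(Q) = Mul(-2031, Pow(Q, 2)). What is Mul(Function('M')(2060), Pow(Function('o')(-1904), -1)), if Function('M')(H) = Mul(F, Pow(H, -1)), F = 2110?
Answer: Rational(-211, 1516739621376) ≈ -1.3911e-10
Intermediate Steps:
Function('M')(H) = Mul(2110, Pow(H, -1))
Mul(Function('M')(2060), Pow(Function('o')(-1904), -1)) = Mul(Mul(2110, Pow(2060, -1)), Pow(Mul(-2031, Pow(-1904, 2)), -1)) = Mul(Mul(2110, Rational(1, 2060)), Pow(Mul(-2031, 3625216), -1)) = Mul(Rational(211, 206), Pow(-7362813696, -1)) = Mul(Rational(211, 206), Rational(-1, 7362813696)) = Rational(-211, 1516739621376)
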